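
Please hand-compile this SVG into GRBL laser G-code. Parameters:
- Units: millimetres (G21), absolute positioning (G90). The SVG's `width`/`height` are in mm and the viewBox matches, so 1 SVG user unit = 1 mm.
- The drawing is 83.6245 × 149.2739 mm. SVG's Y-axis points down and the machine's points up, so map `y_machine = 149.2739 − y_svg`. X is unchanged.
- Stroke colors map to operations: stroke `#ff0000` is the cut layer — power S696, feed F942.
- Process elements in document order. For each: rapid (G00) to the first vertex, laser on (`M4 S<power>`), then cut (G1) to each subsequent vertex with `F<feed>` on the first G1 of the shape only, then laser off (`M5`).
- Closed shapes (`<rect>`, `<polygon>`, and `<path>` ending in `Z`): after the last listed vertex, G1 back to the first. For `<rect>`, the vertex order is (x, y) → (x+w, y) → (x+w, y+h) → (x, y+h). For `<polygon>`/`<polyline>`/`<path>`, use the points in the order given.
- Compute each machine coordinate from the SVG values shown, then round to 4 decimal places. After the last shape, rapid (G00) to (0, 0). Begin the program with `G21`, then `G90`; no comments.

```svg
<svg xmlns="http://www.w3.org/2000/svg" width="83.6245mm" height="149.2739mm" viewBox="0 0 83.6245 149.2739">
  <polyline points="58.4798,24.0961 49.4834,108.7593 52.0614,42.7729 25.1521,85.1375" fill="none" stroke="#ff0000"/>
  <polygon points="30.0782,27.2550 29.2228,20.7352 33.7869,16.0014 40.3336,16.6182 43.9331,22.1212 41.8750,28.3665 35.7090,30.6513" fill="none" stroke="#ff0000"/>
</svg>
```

G21
G90
G00 X58.4798 Y125.1778
M4 S696
G1 X49.4834 Y40.5146 F942
G1 X52.0614 Y106.5010
G1 X25.1521 Y64.1364
M5
G00 X30.0782 Y122.0189
M4 S696
G1 X29.2228 Y128.5387 F942
G1 X33.7869 Y133.2725
G1 X40.3336 Y132.6557
G1 X43.9331 Y127.1527
G1 X41.8750 Y120.9074
G1 X35.7090 Y118.6226
G1 X30.0782 Y122.0189
M5
G00 X0.0000 Y0.0000

viewBox `0 0 83.6245 149.2739` with mm width/height → 1 unit = 1 mm. Flip: y_m = 149.2739 − y_svg.

**Shape 1** — `<polyline>` open polyline, stroke `#ff0000` → cut (S696, F942). Machine vertices: (58.4798,125.1778) → (49.4834,40.5146) → (52.0614,106.5010) → (25.1521,64.1364). Open path.

**Shape 2** — `<polygon>` regular polygon, stroke `#ff0000` → cut (S696, F942). Machine vertices: (30.0782,122.0189) → (29.2228,128.5387) → (33.7869,133.2725) → (40.3336,132.6557) → (43.9331,127.1527) → (41.8750,120.9074) → (35.7090,118.6226) → (30.0782,122.0189). Closed: final G1 returns to the first vertex.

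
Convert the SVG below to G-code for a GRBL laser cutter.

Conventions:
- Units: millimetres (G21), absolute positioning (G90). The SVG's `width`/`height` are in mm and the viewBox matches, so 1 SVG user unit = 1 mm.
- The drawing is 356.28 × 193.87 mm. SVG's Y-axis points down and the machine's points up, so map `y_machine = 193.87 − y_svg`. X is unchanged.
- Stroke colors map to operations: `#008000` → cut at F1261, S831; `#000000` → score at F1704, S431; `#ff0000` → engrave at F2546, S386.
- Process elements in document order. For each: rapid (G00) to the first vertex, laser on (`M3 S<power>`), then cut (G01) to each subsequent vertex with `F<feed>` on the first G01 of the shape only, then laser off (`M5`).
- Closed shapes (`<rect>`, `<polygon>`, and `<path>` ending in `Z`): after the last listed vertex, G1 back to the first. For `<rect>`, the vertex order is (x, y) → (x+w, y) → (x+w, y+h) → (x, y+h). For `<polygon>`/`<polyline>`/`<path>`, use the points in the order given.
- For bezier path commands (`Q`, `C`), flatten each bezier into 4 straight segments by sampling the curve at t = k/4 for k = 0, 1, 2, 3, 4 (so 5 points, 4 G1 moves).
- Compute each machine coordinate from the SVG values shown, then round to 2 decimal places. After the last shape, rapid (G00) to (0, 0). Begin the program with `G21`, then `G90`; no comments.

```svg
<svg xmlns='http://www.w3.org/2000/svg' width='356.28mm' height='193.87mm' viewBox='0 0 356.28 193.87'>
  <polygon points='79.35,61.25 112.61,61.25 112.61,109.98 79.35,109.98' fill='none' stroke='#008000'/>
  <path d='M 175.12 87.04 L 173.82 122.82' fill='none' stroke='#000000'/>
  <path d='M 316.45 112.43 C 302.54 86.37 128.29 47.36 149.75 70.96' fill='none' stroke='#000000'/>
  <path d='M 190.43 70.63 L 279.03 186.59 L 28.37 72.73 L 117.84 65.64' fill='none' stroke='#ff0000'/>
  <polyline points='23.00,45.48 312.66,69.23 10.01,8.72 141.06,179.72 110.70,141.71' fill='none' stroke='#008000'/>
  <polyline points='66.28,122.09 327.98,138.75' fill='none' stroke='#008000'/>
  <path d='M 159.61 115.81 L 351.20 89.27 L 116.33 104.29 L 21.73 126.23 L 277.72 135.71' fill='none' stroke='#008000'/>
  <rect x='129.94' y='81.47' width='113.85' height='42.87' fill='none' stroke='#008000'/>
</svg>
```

Since the viewBox matches the mm dimensions, user units are millimetres directly. The only transform is the Y-flip y_m = 193.87 − y_svg.

Shape 1 is a rectangle drawn with `<polygon>`. Its stroke #008000 means cut at S831, F1261. After flipping Y the toolpath is (79.35,132.62) → (112.61,132.62) → (112.61,83.89) → (79.35,83.89) → (79.35,132.62), returning to the start.

Shape 2 is a line segment drawn with `<path>`. Its stroke #000000 means score at S431, F1704. After flipping Y the toolpath is (175.12,106.83) → (173.82,71.05).

Shape 3 is a cubic bezier drawn with `<path>`. Its stroke #000000 means score at S431, F1704. After flipping Y the toolpath is (316.45,81.44) → (281.52,102.23) → (219.84,120.80) → (164.79,130.05) → (149.75,122.91).

Shape 4 is a open polyline drawn with `<path>`. Its stroke #ff0000 means engrave at S386, F2546. After flipping Y the toolpath is (190.43,123.24) → (279.03,7.28) → (28.37,121.14) → (117.84,128.23).

Shape 5 is a open polyline drawn with `<polyline>`. Its stroke #008000 means cut at S831, F1261. After flipping Y the toolpath is (23.00,148.39) → (312.66,124.64) → (10.01,185.15) → (141.06,14.15) → (110.70,52.16).

Shape 6 is a line segment drawn with `<polyline>`. Its stroke #008000 means cut at S831, F1261. After flipping Y the toolpath is (66.28,71.78) → (327.98,55.12).

Shape 7 is a open polyline drawn with `<path>`. Its stroke #008000 means cut at S831, F1261. After flipping Y the toolpath is (159.61,78.06) → (351.20,104.60) → (116.33,89.58) → (21.73,67.64) → (277.72,58.16).

Shape 8 is a rectangle drawn with `<rect>`. Its stroke #008000 means cut at S831, F1261. After flipping Y the toolpath is (129.94,112.40) → (243.79,112.40) → (243.79,69.53) → (129.94,69.53) → (129.94,112.40), returning to the start.

G21
G90
G00 X79.35 Y132.62
M3 S831
G01 X112.61 Y132.62 F1261
G01 X112.61 Y83.89
G01 X79.35 Y83.89
G01 X79.35 Y132.62
M5
G00 X175.12 Y106.83
M3 S431
G01 X173.82 Y71.05 F1704
M5
G00 X316.45 Y81.44
M3 S431
G01 X281.52 Y102.23 F1704
G01 X219.84 Y120.80
G01 X164.79 Y130.05
G01 X149.75 Y122.91
M5
G00 X190.43 Y123.24
M3 S386
G01 X279.03 Y7.28 F2546
G01 X28.37 Y121.14
G01 X117.84 Y128.23
M5
G00 X23.00 Y148.39
M3 S831
G01 X312.66 Y124.64 F1261
G01 X10.01 Y185.15
G01 X141.06 Y14.15
G01 X110.70 Y52.16
M5
G00 X66.28 Y71.78
M3 S831
G01 X327.98 Y55.12 F1261
M5
G00 X159.61 Y78.06
M3 S831
G01 X351.20 Y104.60 F1261
G01 X116.33 Y89.58
G01 X21.73 Y67.64
G01 X277.72 Y58.16
M5
G00 X129.94 Y112.40
M3 S831
G01 X243.79 Y112.40 F1261
G01 X243.79 Y69.53
G01 X129.94 Y69.53
G01 X129.94 Y112.40
M5
G00 X0.00 Y0.00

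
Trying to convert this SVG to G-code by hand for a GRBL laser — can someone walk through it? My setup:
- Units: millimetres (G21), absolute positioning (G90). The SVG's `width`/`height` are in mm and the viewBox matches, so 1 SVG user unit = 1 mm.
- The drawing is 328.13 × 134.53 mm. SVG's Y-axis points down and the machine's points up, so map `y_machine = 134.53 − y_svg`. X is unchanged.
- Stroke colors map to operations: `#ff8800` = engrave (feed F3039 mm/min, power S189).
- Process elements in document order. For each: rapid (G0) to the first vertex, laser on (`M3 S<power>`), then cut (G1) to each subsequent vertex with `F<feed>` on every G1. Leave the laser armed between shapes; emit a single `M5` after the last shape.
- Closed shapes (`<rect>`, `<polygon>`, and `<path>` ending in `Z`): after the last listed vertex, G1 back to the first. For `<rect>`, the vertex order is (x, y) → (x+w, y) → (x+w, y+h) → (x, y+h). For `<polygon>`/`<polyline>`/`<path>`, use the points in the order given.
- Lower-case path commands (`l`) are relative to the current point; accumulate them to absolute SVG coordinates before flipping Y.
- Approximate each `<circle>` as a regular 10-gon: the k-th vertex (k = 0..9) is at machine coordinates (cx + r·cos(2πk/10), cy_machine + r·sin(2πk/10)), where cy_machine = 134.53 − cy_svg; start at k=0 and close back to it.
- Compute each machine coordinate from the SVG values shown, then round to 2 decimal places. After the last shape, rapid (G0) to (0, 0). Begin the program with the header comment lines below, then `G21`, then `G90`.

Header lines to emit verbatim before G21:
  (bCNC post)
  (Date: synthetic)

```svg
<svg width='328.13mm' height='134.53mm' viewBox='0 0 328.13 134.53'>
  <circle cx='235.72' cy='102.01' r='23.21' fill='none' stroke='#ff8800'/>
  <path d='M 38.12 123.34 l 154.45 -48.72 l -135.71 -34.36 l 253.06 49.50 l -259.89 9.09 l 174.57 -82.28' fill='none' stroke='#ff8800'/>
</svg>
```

Since the viewBox matches the mm dimensions, user units are millimetres directly. The only transform is the Y-flip y_m = 134.53 − y_svg.

Shape 1 is a circle drawn with `<circle>`. Its stroke #ff8800 means engrave at S189, F3039. After flipping Y the toolpath is (258.93,32.52) → (254.50,46.16) → (242.89,54.59) → (228.55,54.59) → (216.94,46.16) → (212.51,32.52) → (216.94,18.88) → (228.55,10.45) → (242.89,10.45) → (254.50,18.88) → (258.93,32.52), returning to the start.

Shape 2 is a open polyline drawn with `<path>`. Its stroke #ff8800 means engrave at S189, F3039. After flipping Y the toolpath is (38.12,11.19) → (192.57,59.91) → (56.86,94.27) → (309.92,44.77) → (50.03,35.68) → (224.60,117.96).

(bCNC post)
(Date: synthetic)
G21
G90
G0 X258.93 Y32.52
M3 S189
G1 X254.50 Y46.16 F3039
G1 X242.89 Y54.59 F3039
G1 X228.55 Y54.59 F3039
G1 X216.94 Y46.16 F3039
G1 X212.51 Y32.52 F3039
G1 X216.94 Y18.88 F3039
G1 X228.55 Y10.45 F3039
G1 X242.89 Y10.45 F3039
G1 X254.50 Y18.88 F3039
G1 X258.93 Y32.52 F3039
G0 X38.12 Y11.19
M3 S189
G1 X192.57 Y59.91 F3039
G1 X56.86 Y94.27 F3039
G1 X309.92 Y44.77 F3039
G1 X50.03 Y35.68 F3039
G1 X224.60 Y117.96 F3039
M5
G0 X0.00 Y0.00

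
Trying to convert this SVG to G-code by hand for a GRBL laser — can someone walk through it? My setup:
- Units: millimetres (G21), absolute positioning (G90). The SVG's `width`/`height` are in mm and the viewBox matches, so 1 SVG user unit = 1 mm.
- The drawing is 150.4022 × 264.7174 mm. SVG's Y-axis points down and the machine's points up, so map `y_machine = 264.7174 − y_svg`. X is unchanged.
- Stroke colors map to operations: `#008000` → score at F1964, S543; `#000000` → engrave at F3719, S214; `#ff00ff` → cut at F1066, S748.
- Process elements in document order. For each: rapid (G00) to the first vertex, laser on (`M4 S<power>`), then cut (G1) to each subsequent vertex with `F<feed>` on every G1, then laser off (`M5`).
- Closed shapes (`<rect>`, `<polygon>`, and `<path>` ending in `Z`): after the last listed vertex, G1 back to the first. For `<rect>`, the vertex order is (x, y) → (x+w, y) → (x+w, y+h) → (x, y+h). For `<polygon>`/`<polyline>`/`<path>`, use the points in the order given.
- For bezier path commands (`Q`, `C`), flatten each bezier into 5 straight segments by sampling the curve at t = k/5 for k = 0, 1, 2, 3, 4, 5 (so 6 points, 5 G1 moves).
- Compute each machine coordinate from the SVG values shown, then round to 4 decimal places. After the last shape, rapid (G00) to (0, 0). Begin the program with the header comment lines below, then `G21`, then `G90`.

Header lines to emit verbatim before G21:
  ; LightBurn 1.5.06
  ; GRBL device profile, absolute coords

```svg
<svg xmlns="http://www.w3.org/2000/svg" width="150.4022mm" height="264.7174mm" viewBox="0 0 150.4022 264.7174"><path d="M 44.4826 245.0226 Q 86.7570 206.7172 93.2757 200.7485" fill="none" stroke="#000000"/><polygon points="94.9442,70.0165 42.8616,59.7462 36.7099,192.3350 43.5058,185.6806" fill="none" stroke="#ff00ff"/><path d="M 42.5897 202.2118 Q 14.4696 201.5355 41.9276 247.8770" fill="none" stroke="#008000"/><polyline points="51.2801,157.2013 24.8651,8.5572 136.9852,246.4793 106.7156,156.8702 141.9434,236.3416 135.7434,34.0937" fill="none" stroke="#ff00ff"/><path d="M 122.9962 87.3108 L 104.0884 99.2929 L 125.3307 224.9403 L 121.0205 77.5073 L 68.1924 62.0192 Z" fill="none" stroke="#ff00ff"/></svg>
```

1 u = 1 mm; y_m = 264.7174 − y.

[1] `<path>` quadratic bezier, #000000→engrave S214 F3719: (44.4826,19.6948) → (59.9621,33.7235) → (72.5812,45.1652) → (82.3398,54.0201) → (89.2380,60.2880) → (93.2757,63.9689)

[2] `<polygon>` closed polygon, #ff00ff→cut S748 F1066: (94.9442,194.7009) → (42.8616,204.9712) → (36.7099,72.3824) → (43.5058,79.0368) → (94.9442,194.7009) (closed)

[3] `<path>` quadratic bezier, #008000→score S543 F1964: (42.5897,62.5056) → (33.5648,60.8954) → (28.9861,55.5238) → (28.8537,46.3908) → (33.1675,33.4963) → (41.9276,16.8404)

[4] `<polyline>` open polyline, #ff00ff→cut S748 F1066: (51.2801,107.5161) → (24.8651,256.1602) → (136.9852,18.2381) → (106.7156,107.8472) → (141.9434,28.3758) → (135.7434,230.6237)

[5] `<path>` closed polygon, #ff00ff→cut S748 F1066: (122.9962,177.4066) → (104.0884,165.4245) → (125.3307,39.7771) → (121.0205,187.2101) → (68.1924,202.6982) → (122.9962,177.4066) (closed)

; LightBurn 1.5.06
; GRBL device profile, absolute coords
G21
G90
G00 X44.4826 Y19.6948
M4 S214
G1 X59.9621 Y33.7235 F3719
G1 X72.5812 Y45.1652 F3719
G1 X82.3398 Y54.0201 F3719
G1 X89.2380 Y60.2880 F3719
G1 X93.2757 Y63.9689 F3719
M5
G00 X94.9442 Y194.7009
M4 S748
G1 X42.8616 Y204.9712 F1066
G1 X36.7099 Y72.3824 F1066
G1 X43.5058 Y79.0368 F1066
G1 X94.9442 Y194.7009 F1066
M5
G00 X42.5897 Y62.5056
M4 S543
G1 X33.5648 Y60.8954 F1964
G1 X28.9861 Y55.5238 F1964
G1 X28.8537 Y46.3908 F1964
G1 X33.1675 Y33.4963 F1964
G1 X41.9276 Y16.8404 F1964
M5
G00 X51.2801 Y107.5161
M4 S748
G1 X24.8651 Y256.1602 F1066
G1 X136.9852 Y18.2381 F1066
G1 X106.7156 Y107.8472 F1066
G1 X141.9434 Y28.3758 F1066
G1 X135.7434 Y230.6237 F1066
M5
G00 X122.9962 Y177.4066
M4 S748
G1 X104.0884 Y165.4245 F1066
G1 X125.3307 Y39.7771 F1066
G1 X121.0205 Y187.2101 F1066
G1 X68.1924 Y202.6982 F1066
G1 X122.9962 Y177.4066 F1066
M5
G00 X0.0000 Y0.0000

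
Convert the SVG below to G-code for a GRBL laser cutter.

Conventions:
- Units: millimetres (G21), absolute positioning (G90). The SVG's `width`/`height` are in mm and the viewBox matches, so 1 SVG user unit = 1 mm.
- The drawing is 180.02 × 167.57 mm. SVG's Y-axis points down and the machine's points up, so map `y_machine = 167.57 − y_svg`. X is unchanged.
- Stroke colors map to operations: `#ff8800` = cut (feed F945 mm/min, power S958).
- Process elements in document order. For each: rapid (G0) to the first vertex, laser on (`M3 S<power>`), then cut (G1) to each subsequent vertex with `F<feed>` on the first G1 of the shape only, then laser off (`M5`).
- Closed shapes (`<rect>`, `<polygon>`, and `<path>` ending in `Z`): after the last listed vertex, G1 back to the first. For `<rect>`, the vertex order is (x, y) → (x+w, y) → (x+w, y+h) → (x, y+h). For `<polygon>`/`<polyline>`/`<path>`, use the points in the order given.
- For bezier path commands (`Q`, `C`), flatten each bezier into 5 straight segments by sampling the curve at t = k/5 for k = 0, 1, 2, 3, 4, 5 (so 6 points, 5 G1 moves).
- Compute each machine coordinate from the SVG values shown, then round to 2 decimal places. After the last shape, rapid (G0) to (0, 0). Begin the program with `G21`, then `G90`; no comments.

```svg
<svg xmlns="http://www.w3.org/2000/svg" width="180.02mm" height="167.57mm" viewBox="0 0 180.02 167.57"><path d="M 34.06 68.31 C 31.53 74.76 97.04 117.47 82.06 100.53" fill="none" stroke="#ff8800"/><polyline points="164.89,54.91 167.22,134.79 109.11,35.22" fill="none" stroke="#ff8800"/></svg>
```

Since the viewBox matches the mm dimensions, user units are millimetres directly. The only transform is the Y-flip y_m = 167.57 − y_svg.

Shape 1 is a cubic bezier drawn with `<path>`. Its stroke #ff8800 means cut at S958, F945. After flipping Y the toolpath is (34.06,99.26) → (39.52,91.81) → (54.18,80.25) → (70.91,69.21) → (82.58,63.27) → (82.06,67.04).

Shape 2 is a open polyline drawn with `<polyline>`. Its stroke #ff8800 means cut at S958, F945. After flipping Y the toolpath is (164.89,112.66) → (167.22,32.78) → (109.11,132.35).

G21
G90
G0 X34.06 Y99.26
M3 S958
G1 X39.52 Y91.81 F945
G1 X54.18 Y80.25
G1 X70.91 Y69.21
G1 X82.58 Y63.27
G1 X82.06 Y67.04
M5
G0 X164.89 Y112.66
M3 S958
G1 X167.22 Y32.78 F945
G1 X109.11 Y132.35
M5
G0 X0.00 Y0.00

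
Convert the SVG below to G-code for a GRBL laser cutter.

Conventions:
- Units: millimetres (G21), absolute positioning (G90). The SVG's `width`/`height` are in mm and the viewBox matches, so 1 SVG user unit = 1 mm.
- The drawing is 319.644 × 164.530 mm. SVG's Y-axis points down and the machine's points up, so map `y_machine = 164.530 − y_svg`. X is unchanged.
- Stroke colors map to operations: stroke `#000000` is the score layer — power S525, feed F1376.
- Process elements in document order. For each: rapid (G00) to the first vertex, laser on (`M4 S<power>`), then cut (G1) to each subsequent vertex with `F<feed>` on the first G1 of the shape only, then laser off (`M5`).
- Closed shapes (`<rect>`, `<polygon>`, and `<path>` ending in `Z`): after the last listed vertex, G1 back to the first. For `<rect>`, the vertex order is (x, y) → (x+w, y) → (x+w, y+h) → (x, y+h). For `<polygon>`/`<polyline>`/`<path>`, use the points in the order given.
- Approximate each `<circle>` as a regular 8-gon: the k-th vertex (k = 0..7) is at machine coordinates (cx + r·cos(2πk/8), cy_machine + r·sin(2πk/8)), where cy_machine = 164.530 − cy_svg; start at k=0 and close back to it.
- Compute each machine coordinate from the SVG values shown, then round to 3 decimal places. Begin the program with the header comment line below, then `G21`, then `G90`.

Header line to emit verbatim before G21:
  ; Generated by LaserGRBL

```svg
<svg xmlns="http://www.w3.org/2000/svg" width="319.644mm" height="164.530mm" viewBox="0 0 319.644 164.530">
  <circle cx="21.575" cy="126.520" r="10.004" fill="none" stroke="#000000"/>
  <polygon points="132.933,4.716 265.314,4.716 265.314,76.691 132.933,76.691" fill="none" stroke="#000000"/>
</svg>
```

Since the viewBox matches the mm dimensions, user units are millimetres directly. The only transform is the Y-flip y_m = 164.530 − y_svg.

Shape 1 is a circle drawn with `<circle>`. Its stroke #000000 means score at S525, F1376. After flipping Y the toolpath is (31.579,38.010) → (28.649,45.084) → (21.575,48.014) → (14.501,45.084) → (11.571,38.010) → (14.501,30.936) → (21.575,28.006) → (28.649,30.936) → (31.579,38.010), returning to the start.

Shape 2 is a rectangle drawn with `<polygon>`. Its stroke #000000 means score at S525, F1376. After flipping Y the toolpath is (132.933,159.814) → (265.314,159.814) → (265.314,87.839) → (132.933,87.839) → (132.933,159.814), returning to the start.

; Generated by LaserGRBL
G21
G90
G00 X31.579 Y38.010
M4 S525
G1 X28.649 Y45.084 F1376
G1 X21.575 Y48.014
G1 X14.501 Y45.084
G1 X11.571 Y38.010
G1 X14.501 Y30.936
G1 X21.575 Y28.006
G1 X28.649 Y30.936
G1 X31.579 Y38.010
M5
G00 X132.933 Y159.814
M4 S525
G1 X265.314 Y159.814 F1376
G1 X265.314 Y87.839
G1 X132.933 Y87.839
G1 X132.933 Y159.814
M5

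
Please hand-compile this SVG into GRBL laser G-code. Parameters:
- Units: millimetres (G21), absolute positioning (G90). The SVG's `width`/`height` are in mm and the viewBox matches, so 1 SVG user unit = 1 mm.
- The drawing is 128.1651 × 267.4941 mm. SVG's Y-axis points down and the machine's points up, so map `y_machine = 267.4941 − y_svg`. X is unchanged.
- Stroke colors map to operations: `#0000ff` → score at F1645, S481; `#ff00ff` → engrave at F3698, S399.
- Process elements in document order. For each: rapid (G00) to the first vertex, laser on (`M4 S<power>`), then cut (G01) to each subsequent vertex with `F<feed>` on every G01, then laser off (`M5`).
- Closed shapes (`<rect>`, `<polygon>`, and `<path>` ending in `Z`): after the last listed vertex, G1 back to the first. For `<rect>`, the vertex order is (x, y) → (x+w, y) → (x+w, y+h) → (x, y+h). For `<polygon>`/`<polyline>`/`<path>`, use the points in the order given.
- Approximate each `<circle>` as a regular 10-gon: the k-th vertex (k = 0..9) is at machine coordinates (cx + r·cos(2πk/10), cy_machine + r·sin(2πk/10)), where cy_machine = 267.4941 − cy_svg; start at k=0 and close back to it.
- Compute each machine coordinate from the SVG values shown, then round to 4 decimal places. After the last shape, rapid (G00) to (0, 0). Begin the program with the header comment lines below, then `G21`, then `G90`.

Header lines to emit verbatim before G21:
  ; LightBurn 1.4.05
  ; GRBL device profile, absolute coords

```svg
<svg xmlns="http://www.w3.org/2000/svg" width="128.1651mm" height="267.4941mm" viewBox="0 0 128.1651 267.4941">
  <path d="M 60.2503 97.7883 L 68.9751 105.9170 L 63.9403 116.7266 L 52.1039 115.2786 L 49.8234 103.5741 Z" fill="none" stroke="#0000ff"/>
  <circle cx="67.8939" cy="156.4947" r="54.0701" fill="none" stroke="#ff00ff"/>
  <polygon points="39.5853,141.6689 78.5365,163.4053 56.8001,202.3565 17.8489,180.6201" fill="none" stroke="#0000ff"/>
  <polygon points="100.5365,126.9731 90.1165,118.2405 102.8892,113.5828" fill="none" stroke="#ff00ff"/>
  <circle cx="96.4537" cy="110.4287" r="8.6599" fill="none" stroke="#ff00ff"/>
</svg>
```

1 u = 1 mm; y_m = 267.4941 − y.

[1] `<path>` regular polygon, #0000ff→score S481 F1645: (60.2503,169.7058) → (68.9751,161.5771) → (63.9403,150.7675) → (52.1039,152.2155) → (49.8234,163.9200) → (60.2503,169.7058) (closed)

[2] `<circle>` circle, #ff00ff→engrave S399 F3698: (121.9640,110.9994) → (111.6375,142.7810) → (84.6025,162.4231) → (51.1853,162.4231) → (24.1503,142.7810) → (13.8238,110.9994) → (24.1503,79.2178) → (51.1853,59.5757) → (84.6025,59.5757) → (111.6375,79.2178) → (121.9640,110.9994) (closed)

[3] `<polygon>` regular polygon, #0000ff→score S481 F1645: (39.5853,125.8252) → (78.5365,104.0888) → (56.8001,65.1376) → (17.8489,86.8740) → (39.5853,125.8252) (closed)

[4] `<polygon>` regular polygon, #ff00ff→engrave S399 F3698: (100.5365,140.5210) → (90.1165,149.2536) → (102.8892,153.9113) → (100.5365,140.5210) (closed)

[5] `<circle>` circle, #ff00ff→engrave S399 F3698: (105.1136,157.0654) → (103.4597,162.1556) → (99.1298,165.3015) → (93.7776,165.3015) → (89.4477,162.1556) → (87.7938,157.0654) → (89.4477,151.9752) → (93.7776,148.8293) → (99.1298,148.8293) → (103.4597,151.9752) → (105.1136,157.0654) (closed)

; LightBurn 1.4.05
; GRBL device profile, absolute coords
G21
G90
G00 X60.2503 Y169.7058
M4 S481
G01 X68.9751 Y161.5771 F1645
G01 X63.9403 Y150.7675 F1645
G01 X52.1039 Y152.2155 F1645
G01 X49.8234 Y163.9200 F1645
G01 X60.2503 Y169.7058 F1645
M5
G00 X121.9640 Y110.9994
M4 S399
G01 X111.6375 Y142.7810 F3698
G01 X84.6025 Y162.4231 F3698
G01 X51.1853 Y162.4231 F3698
G01 X24.1503 Y142.7810 F3698
G01 X13.8238 Y110.9994 F3698
G01 X24.1503 Y79.2178 F3698
G01 X51.1853 Y59.5757 F3698
G01 X84.6025 Y59.5757 F3698
G01 X111.6375 Y79.2178 F3698
G01 X121.9640 Y110.9994 F3698
M5
G00 X39.5853 Y125.8252
M4 S481
G01 X78.5365 Y104.0888 F1645
G01 X56.8001 Y65.1376 F1645
G01 X17.8489 Y86.8740 F1645
G01 X39.5853 Y125.8252 F1645
M5
G00 X100.5365 Y140.5210
M4 S399
G01 X90.1165 Y149.2536 F3698
G01 X102.8892 Y153.9113 F3698
G01 X100.5365 Y140.5210 F3698
M5
G00 X105.1136 Y157.0654
M4 S399
G01 X103.4597 Y162.1556 F3698
G01 X99.1298 Y165.3015 F3698
G01 X93.7776 Y165.3015 F3698
G01 X89.4477 Y162.1556 F3698
G01 X87.7938 Y157.0654 F3698
G01 X89.4477 Y151.9752 F3698
G01 X93.7776 Y148.8293 F3698
G01 X99.1298 Y148.8293 F3698
G01 X103.4597 Y151.9752 F3698
G01 X105.1136 Y157.0654 F3698
M5
G00 X0.0000 Y0.0000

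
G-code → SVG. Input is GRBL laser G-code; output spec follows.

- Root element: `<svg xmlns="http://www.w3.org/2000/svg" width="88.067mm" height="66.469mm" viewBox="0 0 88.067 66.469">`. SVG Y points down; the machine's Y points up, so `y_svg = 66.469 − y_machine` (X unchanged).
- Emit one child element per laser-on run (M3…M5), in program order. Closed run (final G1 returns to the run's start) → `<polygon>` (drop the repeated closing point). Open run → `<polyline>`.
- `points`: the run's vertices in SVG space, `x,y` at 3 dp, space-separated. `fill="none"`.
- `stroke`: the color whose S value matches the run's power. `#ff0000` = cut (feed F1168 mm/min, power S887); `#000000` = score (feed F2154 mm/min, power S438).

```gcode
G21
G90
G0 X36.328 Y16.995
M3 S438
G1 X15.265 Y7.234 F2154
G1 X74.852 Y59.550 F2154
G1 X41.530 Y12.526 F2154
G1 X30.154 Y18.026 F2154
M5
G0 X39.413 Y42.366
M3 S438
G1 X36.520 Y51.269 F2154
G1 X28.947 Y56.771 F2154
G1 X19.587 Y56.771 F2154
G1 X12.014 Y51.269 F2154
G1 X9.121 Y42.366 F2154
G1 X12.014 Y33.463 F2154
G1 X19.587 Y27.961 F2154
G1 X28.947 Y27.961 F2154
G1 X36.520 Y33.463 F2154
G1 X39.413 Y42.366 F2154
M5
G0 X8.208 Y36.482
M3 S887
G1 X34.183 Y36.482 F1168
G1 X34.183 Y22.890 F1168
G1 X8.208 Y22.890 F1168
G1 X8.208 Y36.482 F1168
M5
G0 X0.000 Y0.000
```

y_svg = 66.469 − y_m.

[1] S438→`#000000` (score); open run; points: 36.328,49.474 15.265,59.235 74.852,6.919 41.530,53.943 30.154,48.443

[2] S438→`#000000` (score); closed run; points: 39.413,24.103 36.520,15.200 28.947,9.698 19.587,9.698 12.014,15.200 9.121,24.103 12.014,33.006 19.587,38.508 28.947,38.508 36.520,33.006

[3] S887→`#ff0000` (cut); closed run; points: 8.208,29.987 34.183,29.987 34.183,43.579 8.208,43.579

<svg xmlns="http://www.w3.org/2000/svg" width="88.067mm" height="66.469mm" viewBox="0 0 88.067 66.469">
  <polyline points="36.328,49.474 15.265,59.235 74.852,6.919 41.530,53.943 30.154,48.443" fill="none" stroke="#000000"/>
  <polygon points="39.413,24.103 36.520,15.200 28.947,9.698 19.587,9.698 12.014,15.200 9.121,24.103 12.014,33.006 19.587,38.508 28.947,38.508 36.520,33.006" fill="none" stroke="#000000"/>
  <polygon points="8.208,29.987 34.183,29.987 34.183,43.579 8.208,43.579" fill="none" stroke="#ff0000"/>
</svg>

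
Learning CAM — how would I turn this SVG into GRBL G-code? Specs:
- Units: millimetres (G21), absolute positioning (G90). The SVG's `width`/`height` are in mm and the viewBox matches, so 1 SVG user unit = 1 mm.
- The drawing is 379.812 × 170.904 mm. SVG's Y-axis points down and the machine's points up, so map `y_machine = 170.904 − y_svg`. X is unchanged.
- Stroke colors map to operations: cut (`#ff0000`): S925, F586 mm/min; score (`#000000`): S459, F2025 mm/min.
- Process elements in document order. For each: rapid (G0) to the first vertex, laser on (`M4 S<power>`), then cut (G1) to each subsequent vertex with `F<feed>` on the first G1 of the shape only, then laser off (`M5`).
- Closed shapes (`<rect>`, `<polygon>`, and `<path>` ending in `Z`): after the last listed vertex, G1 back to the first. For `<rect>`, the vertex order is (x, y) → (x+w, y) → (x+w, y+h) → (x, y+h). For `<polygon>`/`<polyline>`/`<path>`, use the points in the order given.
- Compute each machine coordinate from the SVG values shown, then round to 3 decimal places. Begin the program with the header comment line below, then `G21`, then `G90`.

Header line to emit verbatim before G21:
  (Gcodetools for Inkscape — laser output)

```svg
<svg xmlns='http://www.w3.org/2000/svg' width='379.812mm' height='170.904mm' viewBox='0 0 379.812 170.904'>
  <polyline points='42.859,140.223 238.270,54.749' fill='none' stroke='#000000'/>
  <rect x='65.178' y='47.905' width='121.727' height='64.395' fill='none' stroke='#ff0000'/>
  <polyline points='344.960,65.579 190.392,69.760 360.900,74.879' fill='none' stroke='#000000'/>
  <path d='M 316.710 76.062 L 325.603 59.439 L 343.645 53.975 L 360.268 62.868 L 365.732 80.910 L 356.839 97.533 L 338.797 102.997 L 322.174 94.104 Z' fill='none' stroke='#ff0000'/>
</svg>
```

viewBox `0 0 379.812 170.904` with mm width/height → 1 unit = 1 mm. Flip: y_m = 170.904 − y_svg.

**Shape 1** — `<polyline>` line segment, stroke `#000000` → score (S459, F2025). Machine vertices: (42.859,30.681) → (238.270,116.155). Open path.

**Shape 2** — `<rect>` rectangle, stroke `#ff0000` → cut (S925, F586). Machine vertices: (65.178,122.999) → (186.905,122.999) → (186.905,58.604) → (65.178,58.604) → (65.178,122.999). Closed: final G1 returns to the first vertex.

**Shape 3** — `<polyline>` open polyline, stroke `#000000` → score (S459, F2025). Machine vertices: (344.960,105.325) → (190.392,101.144) → (360.900,96.025). Open path.

**Shape 4** — `<path>` regular polygon, stroke `#ff0000` → cut (S925, F586). Machine vertices: (316.710,94.842) → (325.603,111.465) → (343.645,116.929) → (360.268,108.036) → (365.732,89.994) → (356.839,73.371) → (338.797,67.907) → (322.174,76.800) → (316.710,94.842). Closed: final G1 returns to the first vertex.

(Gcodetools for Inkscape — laser output)
G21
G90
G0 X42.859 Y30.681
M4 S459
G1 X238.270 Y116.155 F2025
M5
G0 X65.178 Y122.999
M4 S925
G1 X186.905 Y122.999 F586
G1 X186.905 Y58.604
G1 X65.178 Y58.604
G1 X65.178 Y122.999
M5
G0 X344.960 Y105.325
M4 S459
G1 X190.392 Y101.144 F2025
G1 X360.900 Y96.025
M5
G0 X316.710 Y94.842
M4 S925
G1 X325.603 Y111.465 F586
G1 X343.645 Y116.929
G1 X360.268 Y108.036
G1 X365.732 Y89.994
G1 X356.839 Y73.371
G1 X338.797 Y67.907
G1 X322.174 Y76.800
G1 X316.710 Y94.842
M5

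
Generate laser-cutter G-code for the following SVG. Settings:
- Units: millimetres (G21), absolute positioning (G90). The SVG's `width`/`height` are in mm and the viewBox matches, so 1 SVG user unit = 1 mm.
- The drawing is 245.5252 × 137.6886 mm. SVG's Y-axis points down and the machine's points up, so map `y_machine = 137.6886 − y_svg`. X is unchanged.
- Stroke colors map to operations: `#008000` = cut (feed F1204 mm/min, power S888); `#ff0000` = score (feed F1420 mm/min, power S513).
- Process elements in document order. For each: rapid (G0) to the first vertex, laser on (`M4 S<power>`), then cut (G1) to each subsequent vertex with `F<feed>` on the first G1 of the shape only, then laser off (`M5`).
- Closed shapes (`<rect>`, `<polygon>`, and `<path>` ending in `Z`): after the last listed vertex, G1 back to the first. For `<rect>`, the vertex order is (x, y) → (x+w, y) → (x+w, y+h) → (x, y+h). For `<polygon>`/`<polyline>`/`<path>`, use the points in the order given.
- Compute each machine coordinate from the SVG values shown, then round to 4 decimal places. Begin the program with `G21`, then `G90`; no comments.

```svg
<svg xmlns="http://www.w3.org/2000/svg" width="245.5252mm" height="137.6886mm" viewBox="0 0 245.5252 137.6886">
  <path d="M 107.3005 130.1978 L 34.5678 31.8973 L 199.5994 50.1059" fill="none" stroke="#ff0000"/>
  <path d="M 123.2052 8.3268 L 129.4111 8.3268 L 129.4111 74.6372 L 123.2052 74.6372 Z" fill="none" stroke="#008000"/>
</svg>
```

1 u = 1 mm; y_m = 137.6886 − y.

[1] `<path>` open polyline, #ff0000→score S513 F1420: (107.3005,7.4908) → (34.5678,105.7913) → (199.5994,87.5827)

[2] `<path>` rectangle, #008000→cut S888 F1204: (123.2052,129.3618) → (129.4111,129.3618) → (129.4111,63.0514) → (123.2052,63.0514) → (123.2052,129.3618) (closed)

G21
G90
G0 X107.3005 Y7.4908
M4 S513
G1 X34.5678 Y105.7913 F1420
G1 X199.5994 Y87.5827
M5
G0 X123.2052 Y129.3618
M4 S888
G1 X129.4111 Y129.3618 F1204
G1 X129.4111 Y63.0514
G1 X123.2052 Y63.0514
G1 X123.2052 Y129.3618
M5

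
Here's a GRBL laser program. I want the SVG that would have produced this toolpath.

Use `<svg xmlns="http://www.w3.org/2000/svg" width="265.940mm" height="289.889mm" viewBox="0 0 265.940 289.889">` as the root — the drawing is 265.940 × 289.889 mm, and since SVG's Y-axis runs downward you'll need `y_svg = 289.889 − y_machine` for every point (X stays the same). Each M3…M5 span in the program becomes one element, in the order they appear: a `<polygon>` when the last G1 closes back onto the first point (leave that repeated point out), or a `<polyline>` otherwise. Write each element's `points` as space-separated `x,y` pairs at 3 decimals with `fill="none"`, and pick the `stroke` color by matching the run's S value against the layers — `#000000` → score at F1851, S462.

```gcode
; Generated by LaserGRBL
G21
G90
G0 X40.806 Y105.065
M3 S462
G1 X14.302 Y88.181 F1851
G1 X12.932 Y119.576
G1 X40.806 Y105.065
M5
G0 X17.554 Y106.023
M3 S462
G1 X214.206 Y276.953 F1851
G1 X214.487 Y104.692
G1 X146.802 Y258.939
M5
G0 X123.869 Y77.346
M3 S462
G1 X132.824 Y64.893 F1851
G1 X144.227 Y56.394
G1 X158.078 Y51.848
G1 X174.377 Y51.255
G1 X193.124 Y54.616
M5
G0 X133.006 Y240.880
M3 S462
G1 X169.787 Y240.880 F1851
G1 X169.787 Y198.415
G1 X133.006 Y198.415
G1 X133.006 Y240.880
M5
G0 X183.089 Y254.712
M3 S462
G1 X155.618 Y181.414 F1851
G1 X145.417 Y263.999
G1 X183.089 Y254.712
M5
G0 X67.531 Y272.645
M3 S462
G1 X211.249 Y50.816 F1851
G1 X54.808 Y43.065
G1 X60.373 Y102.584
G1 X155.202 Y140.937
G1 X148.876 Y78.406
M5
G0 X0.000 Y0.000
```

Each laser-on run becomes one SVG element. Flip Y back into SVG space with y_svg = 289.889 − y_machine. Every run uses S462, so all elements get stroke `#000000` (score).

Run 1: The run returns to its start, so emit a `<polygon>` with points (Y-flipped): 40.806,184.824 14.302,201.708 12.932,170.313.

Run 2: The run is open, so emit a `<polyline>` with points (Y-flipped): 17.554,183.866 214.206,12.936 214.487,185.197 146.802,30.950.

Run 3: The run is open, so emit a `<polyline>` with points (Y-flipped): 123.869,212.543 132.824,224.996 144.227,233.495 158.078,238.041 174.377,238.634 193.124,235.273.

Run 4: The run returns to its start, so emit a `<polygon>` with points (Y-flipped): 133.006,49.009 169.787,49.009 169.787,91.474 133.006,91.474.

Run 5: The run returns to its start, so emit a `<polygon>` with points (Y-flipped): 183.089,35.177 155.618,108.475 145.417,25.890.

Run 6: The run is open, so emit a `<polyline>` with points (Y-flipped): 67.531,17.244 211.249,239.073 54.808,246.824 60.373,187.305 155.202,148.952 148.876,211.483.

<svg xmlns="http://www.w3.org/2000/svg" width="265.940mm" height="289.889mm" viewBox="0 0 265.940 289.889">
  <polygon points="40.806,184.824 14.302,201.708 12.932,170.313" fill="none" stroke="#000000"/>
  <polyline points="17.554,183.866 214.206,12.936 214.487,185.197 146.802,30.950" fill="none" stroke="#000000"/>
  <polyline points="123.869,212.543 132.824,224.996 144.227,233.495 158.078,238.041 174.377,238.634 193.124,235.273" fill="none" stroke="#000000"/>
  <polygon points="133.006,49.009 169.787,49.009 169.787,91.474 133.006,91.474" fill="none" stroke="#000000"/>
  <polygon points="183.089,35.177 155.618,108.475 145.417,25.890" fill="none" stroke="#000000"/>
  <polyline points="67.531,17.244 211.249,239.073 54.808,246.824 60.373,187.305 155.202,148.952 148.876,211.483" fill="none" stroke="#000000"/>
</svg>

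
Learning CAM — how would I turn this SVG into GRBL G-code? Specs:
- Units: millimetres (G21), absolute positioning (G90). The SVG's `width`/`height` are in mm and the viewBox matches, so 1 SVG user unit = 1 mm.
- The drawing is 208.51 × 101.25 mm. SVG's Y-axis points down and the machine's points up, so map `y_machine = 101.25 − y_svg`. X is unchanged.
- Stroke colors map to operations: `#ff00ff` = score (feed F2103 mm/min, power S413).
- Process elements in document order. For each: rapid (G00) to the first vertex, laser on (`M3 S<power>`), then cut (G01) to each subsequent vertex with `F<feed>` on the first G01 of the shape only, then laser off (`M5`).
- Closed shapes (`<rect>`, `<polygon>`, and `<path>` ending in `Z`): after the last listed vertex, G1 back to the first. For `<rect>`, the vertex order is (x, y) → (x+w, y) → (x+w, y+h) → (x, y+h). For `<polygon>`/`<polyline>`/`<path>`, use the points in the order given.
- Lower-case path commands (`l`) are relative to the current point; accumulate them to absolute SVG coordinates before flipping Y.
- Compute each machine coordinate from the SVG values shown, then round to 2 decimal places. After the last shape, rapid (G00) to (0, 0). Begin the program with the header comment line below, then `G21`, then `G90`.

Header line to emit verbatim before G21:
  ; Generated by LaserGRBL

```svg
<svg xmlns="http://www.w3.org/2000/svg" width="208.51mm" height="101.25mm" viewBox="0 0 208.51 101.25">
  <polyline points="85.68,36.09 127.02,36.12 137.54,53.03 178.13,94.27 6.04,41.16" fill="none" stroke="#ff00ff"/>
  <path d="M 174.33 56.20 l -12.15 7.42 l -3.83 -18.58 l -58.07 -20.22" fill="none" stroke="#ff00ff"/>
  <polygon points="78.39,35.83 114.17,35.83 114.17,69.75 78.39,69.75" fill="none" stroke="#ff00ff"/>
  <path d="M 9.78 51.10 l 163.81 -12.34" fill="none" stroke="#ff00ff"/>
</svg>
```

; Generated by LaserGRBL
G21
G90
G00 X85.68 Y65.16
M3 S413
G01 X127.02 Y65.13 F2103
G01 X137.54 Y48.22
G01 X178.13 Y6.98
G01 X6.04 Y60.09
M5
G00 X174.33 Y45.05
M3 S413
G01 X162.18 Y37.63 F2103
G01 X158.35 Y56.21
G01 X100.28 Y76.43
M5
G00 X78.39 Y65.42
M3 S413
G01 X114.17 Y65.42 F2103
G01 X114.17 Y31.50
G01 X78.39 Y31.50
G01 X78.39 Y65.42
M5
G00 X9.78 Y50.15
M3 S413
G01 X173.59 Y62.49 F2103
M5
G00 X0.00 Y0.00

viewBox `0 0 208.51 101.25` with mm width/height → 1 unit = 1 mm. Flip: y_m = 101.25 − y_svg.

**Shape 1** — `<polyline>` open polyline, stroke `#ff00ff` → score (S413, F2103). Machine vertices: (85.68,65.16) → (127.02,65.13) → (137.54,48.22) → (178.13,6.98) → (6.04,60.09). Open path.

**Shape 2** — `<path>` open polyline, stroke `#ff00ff` → score (S413, F2103). Machine vertices: (174.33,45.05) → (162.18,37.63) → (158.35,56.21) → (100.28,76.43). Open path.

**Shape 3** — `<polygon>` rectangle, stroke `#ff00ff` → score (S413, F2103). Machine vertices: (78.39,65.42) → (114.17,65.42) → (114.17,31.50) → (78.39,31.50) → (78.39,65.42). Closed: final G1 returns to the first vertex.

**Shape 4** — `<path>` line segment, stroke `#ff00ff` → score (S413, F2103). Machine vertices: (9.78,50.15) → (173.59,62.49). Open path.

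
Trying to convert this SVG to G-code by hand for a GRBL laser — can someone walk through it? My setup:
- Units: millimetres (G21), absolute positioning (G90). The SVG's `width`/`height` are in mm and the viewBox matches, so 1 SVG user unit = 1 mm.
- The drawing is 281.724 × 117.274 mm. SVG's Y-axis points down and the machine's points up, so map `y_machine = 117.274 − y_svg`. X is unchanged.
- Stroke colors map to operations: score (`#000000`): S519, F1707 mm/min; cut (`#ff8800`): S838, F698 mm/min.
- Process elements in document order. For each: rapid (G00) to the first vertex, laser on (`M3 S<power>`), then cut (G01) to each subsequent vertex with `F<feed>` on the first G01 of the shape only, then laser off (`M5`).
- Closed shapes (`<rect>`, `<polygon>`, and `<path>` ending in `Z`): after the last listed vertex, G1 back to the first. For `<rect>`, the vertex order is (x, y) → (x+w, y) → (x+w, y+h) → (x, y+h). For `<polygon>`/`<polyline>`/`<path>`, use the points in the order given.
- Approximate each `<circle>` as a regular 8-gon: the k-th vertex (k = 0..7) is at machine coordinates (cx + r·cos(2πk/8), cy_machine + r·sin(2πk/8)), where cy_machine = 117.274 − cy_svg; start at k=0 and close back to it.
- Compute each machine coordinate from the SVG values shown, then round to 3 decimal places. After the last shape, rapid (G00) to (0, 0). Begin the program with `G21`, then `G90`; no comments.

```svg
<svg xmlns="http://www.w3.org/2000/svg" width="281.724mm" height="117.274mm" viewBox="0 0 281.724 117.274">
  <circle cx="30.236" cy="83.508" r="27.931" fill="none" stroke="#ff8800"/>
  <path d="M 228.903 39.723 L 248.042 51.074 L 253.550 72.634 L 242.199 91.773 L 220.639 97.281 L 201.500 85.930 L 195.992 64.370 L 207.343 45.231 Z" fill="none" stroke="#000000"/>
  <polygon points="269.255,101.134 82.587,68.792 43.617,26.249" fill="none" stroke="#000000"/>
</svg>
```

viewBox `0 0 281.724 117.274` with mm width/height → 1 unit = 1 mm. Flip: y_m = 117.274 − y_svg.

**Shape 1** — `<circle>` circle, stroke `#ff8800` → cut (S838, F698). Machine vertices: (58.167,33.766) → (49.986,53.516) → (30.236,61.697) → (10.486,53.516) → (2.305,33.766) → (10.486,14.016) → (30.236,5.835) → (49.986,14.016) → (58.167,33.766). Closed: final G1 returns to the first vertex.

**Shape 2** — `<path>` regular polygon, stroke `#000000` → score (S519, F1707). Machine vertices: (228.903,77.551) → (248.042,66.200) → (253.550,44.640) → (242.199,25.501) → (220.639,19.993) → (201.500,31.344) → (195.992,52.904) → (207.343,72.043) → (228.903,77.551). Closed: final G1 returns to the first vertex.

**Shape 3** — `<polygon>` closed polygon, stroke `#000000` → score (S519, F1707). Machine vertices: (269.255,16.140) → (82.587,48.482) → (43.617,91.025) → (269.255,16.140). Closed: final G1 returns to the first vertex.

G21
G90
G00 X58.167 Y33.766
M3 S838
G01 X49.986 Y53.516 F698
G01 X30.236 Y61.697
G01 X10.486 Y53.516
G01 X2.305 Y33.766
G01 X10.486 Y14.016
G01 X30.236 Y5.835
G01 X49.986 Y14.016
G01 X58.167 Y33.766
M5
G00 X228.903 Y77.551
M3 S519
G01 X248.042 Y66.200 F1707
G01 X253.550 Y44.640
G01 X242.199 Y25.501
G01 X220.639 Y19.993
G01 X201.500 Y31.344
G01 X195.992 Y52.904
G01 X207.343 Y72.043
G01 X228.903 Y77.551
M5
G00 X269.255 Y16.140
M3 S519
G01 X82.587 Y48.482 F1707
G01 X43.617 Y91.025
G01 X269.255 Y16.140
M5
G00 X0.000 Y0.000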